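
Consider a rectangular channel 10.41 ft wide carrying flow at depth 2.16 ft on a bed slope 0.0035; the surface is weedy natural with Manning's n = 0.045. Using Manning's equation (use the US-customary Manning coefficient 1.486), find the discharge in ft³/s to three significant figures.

A = b·y = 10.41 × 2.16 = 22.49 ft²
P = b + 2y = 10.41 + 2×2.16 = 14.73 ft
R = A/P = 22.49/14.73 = 1.527 ft
Q = (1.486/n)·A·R^(2/3)·S^(1/2) = (1.486/0.045) × 22.49 × 1.527^(2/3) × 0.0035^(1/2) = 58.24 ft³/s

58.2 ft³/s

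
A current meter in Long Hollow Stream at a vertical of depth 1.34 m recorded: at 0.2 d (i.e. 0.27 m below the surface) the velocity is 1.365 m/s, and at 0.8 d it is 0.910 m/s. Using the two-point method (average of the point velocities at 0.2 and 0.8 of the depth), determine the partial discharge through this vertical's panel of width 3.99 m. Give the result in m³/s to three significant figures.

v̄ = (1.365 + 0.910) / 2 = 1.138 m/s
q = v̄ × d × w = 1.138 × 1.34 × 3.99 = 6.082 m³/s

6.08 m³/s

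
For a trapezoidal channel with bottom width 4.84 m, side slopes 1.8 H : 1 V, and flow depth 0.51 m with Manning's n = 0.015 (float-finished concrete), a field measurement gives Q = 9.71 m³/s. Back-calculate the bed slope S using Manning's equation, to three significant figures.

A = (b + z·y)·y = (4.84 + 1.8×0.51)×0.51 = 2.937 m²
P = b + 2y√(1+z²) = 4.84 + 2×0.51×√(1+1.8²) = 6.940 m
R = A/P = 2.937/6.940 = 0.4231 m
S = (Q·n / (1·A·R^(2/3)))² = (9.71×0.015 / (1×2.937×0.5636))² = 0.007744

0.00774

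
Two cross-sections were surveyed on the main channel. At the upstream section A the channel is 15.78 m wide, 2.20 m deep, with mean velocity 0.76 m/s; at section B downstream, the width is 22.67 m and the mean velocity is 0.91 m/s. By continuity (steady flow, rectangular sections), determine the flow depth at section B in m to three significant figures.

1.28 m

Q = A₁V₁ = (15.78×2.20) × 0.76 = 26.38 m³/s
d₂ = Q/(b₂ V₂) = 26.38/(22.67×0.91) = 1.279 m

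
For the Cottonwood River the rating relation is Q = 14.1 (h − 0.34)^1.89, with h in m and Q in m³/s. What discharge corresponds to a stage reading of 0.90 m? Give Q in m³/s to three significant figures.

Q = 14.1 × (0.90 − 0.34)^1.89 = 14.1 × 0.56^1.89 = 4.713 m³/s

4.71 m³/s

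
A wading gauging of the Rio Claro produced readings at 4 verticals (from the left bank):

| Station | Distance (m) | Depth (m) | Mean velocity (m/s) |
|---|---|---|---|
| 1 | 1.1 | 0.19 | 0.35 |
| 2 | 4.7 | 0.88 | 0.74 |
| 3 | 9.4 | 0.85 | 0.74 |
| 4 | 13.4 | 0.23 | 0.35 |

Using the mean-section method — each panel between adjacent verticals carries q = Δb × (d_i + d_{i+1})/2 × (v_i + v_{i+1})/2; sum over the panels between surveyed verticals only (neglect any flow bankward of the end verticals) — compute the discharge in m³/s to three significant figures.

5.24 m³/s

Panel 1-2: Δb = 3.6 m, d̄ = (0.19+0.88)/2 = 0.535, v̄ = (0.35+0.74)/2 = 0.545 → q = 3.6×0.535×0.545 = 1.050 m³/s
Panel 2-3: Δb = 4.7 m, d̄ = (0.88+0.85)/2 = 0.865, v̄ = (0.74+0.74)/2 = 0.74 → q = 4.7×0.865×0.74 = 3.008 m³/s
Panel 3-4: Δb = 4 m, d̄ = (0.85+0.23)/2 = 0.54, v̄ = (0.74+0.35)/2 = 0.545 → q = 4×0.54×0.545 = 1.177 m³/s
Q = Σ q = 5.235 m³/s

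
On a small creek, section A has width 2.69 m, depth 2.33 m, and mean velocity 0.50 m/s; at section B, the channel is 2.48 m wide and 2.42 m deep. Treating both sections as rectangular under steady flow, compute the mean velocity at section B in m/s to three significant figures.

0.522 m/s

Q = A₁V₁ = (2.69×2.33) × 0.50 = 3.134 m³/s
A₂ = 2.48 × 2.42 = 6.002 m²
V₂ = Q/A₂ = 3.134/6.002 = 0.5222 m/s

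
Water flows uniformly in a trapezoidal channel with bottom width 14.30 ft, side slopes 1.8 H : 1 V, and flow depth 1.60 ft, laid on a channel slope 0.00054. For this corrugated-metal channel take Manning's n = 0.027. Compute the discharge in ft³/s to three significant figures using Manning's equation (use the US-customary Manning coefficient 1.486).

A = (b + z·y)·y = (14.30 + 1.8×1.60)×1.60 = 27.49 ft²
P = b + 2y√(1+z²) = 14.30 + 2×1.60×√(1+1.8²) = 20.89 ft
R = A/P = 27.49/20.89 = 1.316 ft
Q = (1.486/n)·A·R^(2/3)·S^(1/2) = (1.486/0.027) × 27.49 × 1.316^(2/3) × 0.00054^(1/2) = 42.22 ft³/s

42.2 ft³/s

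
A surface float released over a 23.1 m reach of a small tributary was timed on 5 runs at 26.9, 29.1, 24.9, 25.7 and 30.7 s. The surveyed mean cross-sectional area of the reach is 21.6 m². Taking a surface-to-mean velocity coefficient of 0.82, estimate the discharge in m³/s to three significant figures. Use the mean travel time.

t̄ = (26.9 + 29.1 + 24.9 + 25.7 + 30.7) / 5 = 27.46 s
v_surface = L / t̄ = 23.1 / 27.46 = 0.8412 m/s
v_mean = 0.82 × 0.8412 = 0.6898 m/s
Q = A × v_mean = 21.6 × 0.6898 = 14.90 m³/s

14.9 m³/s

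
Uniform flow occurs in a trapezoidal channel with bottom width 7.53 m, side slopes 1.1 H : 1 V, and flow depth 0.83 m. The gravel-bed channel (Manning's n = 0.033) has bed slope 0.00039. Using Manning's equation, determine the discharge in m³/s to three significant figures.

3.31 m³/s

A = (b + z·y)·y = (7.53 + 1.1×0.83)×0.83 = 7.008 m²
P = b + 2y√(1+z²) = 7.53 + 2×0.83×√(1+1.1²) = 9.998 m
R = A/P = 7.008/9.998 = 0.7009 m
Q = (1/n)·A·R^(2/3)·S^(1/2) = (1/0.033) × 7.008 × 0.7009^(2/3) × 0.00039^(1/2) = 3.309 m³/s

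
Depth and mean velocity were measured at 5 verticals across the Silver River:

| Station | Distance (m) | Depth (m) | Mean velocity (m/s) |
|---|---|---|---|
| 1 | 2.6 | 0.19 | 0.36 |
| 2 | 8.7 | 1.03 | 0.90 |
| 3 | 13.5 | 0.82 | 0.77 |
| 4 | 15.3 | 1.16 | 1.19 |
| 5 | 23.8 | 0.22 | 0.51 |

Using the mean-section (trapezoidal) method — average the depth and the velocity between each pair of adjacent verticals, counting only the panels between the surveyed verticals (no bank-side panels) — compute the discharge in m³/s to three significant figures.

12.8 m³/s

Panel 1-2: Δb = 6.1 m, d̄ = (0.19+1.03)/2 = 0.61, v̄ = (0.36+0.90)/2 = 0.63 → q = 6.1×0.61×0.63 = 2.344 m³/s
Panel 2-3: Δb = 4.8 m, d̄ = (1.03+0.82)/2 = 0.925, v̄ = (0.90+0.77)/2 = 0.835 → q = 4.8×0.925×0.835 = 3.707 m³/s
Panel 3-4: Δb = 1.8 m, d̄ = (0.82+1.16)/2 = 0.99, v̄ = (0.77+1.19)/2 = 0.98 → q = 1.8×0.99×0.98 = 1.746 m³/s
Panel 4-5: Δb = 8.5 m, d̄ = (1.16+0.22)/2 = 0.69, v̄ = (1.19+0.51)/2 = 0.85 → q = 8.5×0.69×0.85 = 4.985 m³/s
Q = Σ q = 12.78 m³/s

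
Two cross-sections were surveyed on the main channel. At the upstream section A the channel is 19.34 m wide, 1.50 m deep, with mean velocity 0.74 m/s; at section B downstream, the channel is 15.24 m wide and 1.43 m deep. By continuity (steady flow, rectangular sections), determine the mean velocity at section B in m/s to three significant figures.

Q = A₁V₁ = (19.34×1.50) × 0.74 = 21.47 m³/s
A₂ = 15.24 × 1.43 = 21.79 m²
V₂ = Q/A₂ = 21.47/21.79 = 0.9851 m/s

0.985 m/s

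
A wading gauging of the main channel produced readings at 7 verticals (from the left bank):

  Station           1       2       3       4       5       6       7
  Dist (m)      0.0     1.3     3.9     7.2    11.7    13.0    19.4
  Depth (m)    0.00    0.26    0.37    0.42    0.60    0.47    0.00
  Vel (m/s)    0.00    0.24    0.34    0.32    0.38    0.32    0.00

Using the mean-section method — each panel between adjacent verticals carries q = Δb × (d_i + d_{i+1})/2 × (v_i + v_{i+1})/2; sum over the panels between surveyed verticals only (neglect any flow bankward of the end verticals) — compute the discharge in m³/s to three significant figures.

1.98 m³/s

Panel 1-2: Δb = 1.3 m, d̄ = (0.00+0.26)/2 = 0.13, v̄ = (0.00+0.24)/2 = 0.12 → q = 1.3×0.13×0.12 = 0.02028 m³/s
Panel 2-3: Δb = 2.6 m, d̄ = (0.26+0.37)/2 = 0.315, v̄ = (0.24+0.34)/2 = 0.29 → q = 2.6×0.315×0.29 = 0.2375 m³/s
Panel 3-4: Δb = 3.3 m, d̄ = (0.37+0.42)/2 = 0.395, v̄ = (0.34+0.32)/2 = 0.33 → q = 3.3×0.395×0.33 = 0.4302 m³/s
Panel 4-5: Δb = 4.5 m, d̄ = (0.42+0.60)/2 = 0.51, v̄ = (0.32+0.38)/2 = 0.35 → q = 4.5×0.51×0.35 = 0.8033 m³/s
Panel 5-6: Δb = 1.3 m, d̄ = (0.60+0.47)/2 = 0.535, v̄ = (0.38+0.32)/2 = 0.35 → q = 1.3×0.535×0.35 = 0.2434 m³/s
Panel 6-7: Δb = 6.4 m, d̄ = (0.47+0.00)/2 = 0.235, v̄ = (0.32+0.00)/2 = 0.16 → q = 6.4×0.235×0.16 = 0.2406 m³/s
Q = Σ q = 1.975 m³/s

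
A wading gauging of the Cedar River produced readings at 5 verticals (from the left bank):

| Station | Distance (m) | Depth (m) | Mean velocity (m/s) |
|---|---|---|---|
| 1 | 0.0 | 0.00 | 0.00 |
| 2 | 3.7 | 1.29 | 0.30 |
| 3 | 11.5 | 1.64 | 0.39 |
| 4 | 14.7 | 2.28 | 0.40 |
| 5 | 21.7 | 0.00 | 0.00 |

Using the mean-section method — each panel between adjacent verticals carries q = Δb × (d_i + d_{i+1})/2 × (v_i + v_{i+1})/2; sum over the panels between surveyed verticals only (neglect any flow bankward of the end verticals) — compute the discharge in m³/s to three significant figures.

8.37 m³/s

Panel 1-2: Δb = 3.7 m, d̄ = (0.00+1.29)/2 = 0.645, v̄ = (0.00+0.30)/2 = 0.15 → q = 3.7×0.645×0.15 = 0.3580 m³/s
Panel 2-3: Δb = 7.8 m, d̄ = (1.29+1.64)/2 = 1.465, v̄ = (0.30+0.39)/2 = 0.345 → q = 7.8×1.465×0.345 = 3.942 m³/s
Panel 3-4: Δb = 3.2 m, d̄ = (1.64+2.28)/2 = 1.96, v̄ = (0.39+0.40)/2 = 0.395 → q = 3.2×1.96×0.395 = 2.477 m³/s
Panel 4-5: Δb = 7 m, d̄ = (2.28+0.00)/2 = 1.14, v̄ = (0.40+0.00)/2 = 0.2 → q = 7×1.14×0.2 = 1.596 m³/s
Q = Σ q = 8.374 m³/s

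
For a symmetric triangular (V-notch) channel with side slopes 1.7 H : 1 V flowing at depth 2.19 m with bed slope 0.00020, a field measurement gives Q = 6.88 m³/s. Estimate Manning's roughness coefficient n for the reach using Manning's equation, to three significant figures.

0.0161

A = z·y² = 1.7×2.19² = 8.153 m²
P = 2y√(1+z²) = 2×2.19×√(1+1.7²) = 8.639 m
R = A/P = 8.153/8.639 = 0.9438 m
n = (1/Q)·A·R^(2/3)·S^(1/2) = (1/6.88) × 8.153 × 0.9622 × 0.01414 = 0.01613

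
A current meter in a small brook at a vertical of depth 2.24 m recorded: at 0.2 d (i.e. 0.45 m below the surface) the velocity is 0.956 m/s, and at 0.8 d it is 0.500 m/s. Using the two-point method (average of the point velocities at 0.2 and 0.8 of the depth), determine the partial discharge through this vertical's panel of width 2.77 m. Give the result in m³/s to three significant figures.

4.52 m³/s

v̄ = (0.956 + 0.500) / 2 = 0.7280 m/s
q = v̄ × d × w = 0.7280 × 2.24 × 2.77 = 4.517 m³/s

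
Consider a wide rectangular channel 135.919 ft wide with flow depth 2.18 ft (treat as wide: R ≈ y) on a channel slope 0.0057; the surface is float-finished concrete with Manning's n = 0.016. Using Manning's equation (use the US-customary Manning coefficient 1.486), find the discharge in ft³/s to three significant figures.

3490 ft³/s

A = b·y = 135.919 × 2.18 = 296.3 ft²
Wide channel: R ≈ y = 2.18 ft
Q = (1.486/n)·A·R^(2/3)·S^(1/2) = (1.486/0.016) × 296.3 × 2.180^(2/3) × 0.0057^(1/2) = 3493 ft³/s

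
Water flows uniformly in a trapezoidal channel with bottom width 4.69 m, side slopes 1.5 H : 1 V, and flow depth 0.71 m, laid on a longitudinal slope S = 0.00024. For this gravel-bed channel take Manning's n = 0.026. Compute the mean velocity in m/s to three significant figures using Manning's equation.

0.407 m/s

A = (b + z·y)·y = (4.69 + 1.5×0.71)×0.71 = 4.086 m²
P = b + 2y√(1+z²) = 4.69 + 2×0.71×√(1+1.5²) = 7.250 m
R = A/P = 4.086/7.250 = 0.5636 m
Q = (1/n)·A·R^(2/3)·S^(1/2) = (1/0.026) × 4.086 × 0.5636^(2/3) × 0.00024^(1/2) = 1.661 m³/s
V = Q/A = 1.661/4.086 = 0.4065 m/s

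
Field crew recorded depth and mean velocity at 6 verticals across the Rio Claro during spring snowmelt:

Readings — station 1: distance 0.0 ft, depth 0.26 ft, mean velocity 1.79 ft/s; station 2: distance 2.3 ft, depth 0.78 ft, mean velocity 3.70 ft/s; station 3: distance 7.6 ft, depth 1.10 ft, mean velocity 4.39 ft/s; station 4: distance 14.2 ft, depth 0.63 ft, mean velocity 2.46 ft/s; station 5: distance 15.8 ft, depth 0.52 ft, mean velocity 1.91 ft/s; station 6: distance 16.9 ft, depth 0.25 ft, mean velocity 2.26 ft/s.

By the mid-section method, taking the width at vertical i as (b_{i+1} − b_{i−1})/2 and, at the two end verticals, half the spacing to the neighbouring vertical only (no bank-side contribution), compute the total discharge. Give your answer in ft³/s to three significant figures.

48.2 ft³/s

w_1 = (2.3 − 0.0)/2 = 1.15 ft; q_1 = 1.79 × 0.26 × 1.15 = 0.5352 ft³/s
w_2 = (7.6 − 0.0)/2 = 3.8 ft; q_2 = 3.70 × 0.78 × 3.8 = 10.97 ft³/s
w_3 = (14.2 − 2.3)/2 = 5.95 ft; q_3 = 4.39 × 1.10 × 5.95 = 28.73 ft³/s
w_4 = (15.8 − 7.6)/2 = 4.1 ft; q_4 = 2.46 × 0.63 × 4.1 = 6.354 ft³/s
w_5 = (16.9 − 14.2)/2 = 1.35 ft; q_5 = 1.91 × 0.52 × 1.35 = 1.341 ft³/s
w_6 = (16.9 − 15.8)/2 = 0.55 ft; q_6 = 2.26 × 0.25 × 0.55 = 0.3108 ft³/s
Q = Σ qᵢ = 48.24 ft³/s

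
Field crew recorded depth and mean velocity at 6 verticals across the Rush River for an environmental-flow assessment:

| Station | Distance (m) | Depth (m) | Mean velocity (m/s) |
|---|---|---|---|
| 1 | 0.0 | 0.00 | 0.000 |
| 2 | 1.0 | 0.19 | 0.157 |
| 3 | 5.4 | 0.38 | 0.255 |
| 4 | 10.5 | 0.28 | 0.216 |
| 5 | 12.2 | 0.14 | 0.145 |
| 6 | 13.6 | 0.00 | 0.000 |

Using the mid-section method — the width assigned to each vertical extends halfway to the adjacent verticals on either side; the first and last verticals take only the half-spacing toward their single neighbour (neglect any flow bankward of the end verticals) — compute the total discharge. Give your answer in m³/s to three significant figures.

0.778 m³/s

w_2 = (5.4 − 0.0)/2 = 2.7 m; q_2 = 0.157 × 0.19 × 2.7 = 0.08054 m³/s
w_3 = (10.5 − 1.0)/2 = 4.75 m; q_3 = 0.255 × 0.38 × 4.75 = 0.4603 m³/s
w_4 = (12.2 − 5.4)/2 = 3.4 m; q_4 = 0.216 × 0.28 × 3.4 = 0.2056 m³/s
w_5 = (13.6 − 10.5)/2 = 1.55 m; q_5 = 0.145 × 0.14 × 1.55 = 0.03147 m³/s
Stations 1, 6 contribute zero (depth or velocity is 0).
Q = Σ qᵢ = 0.7779 m³/s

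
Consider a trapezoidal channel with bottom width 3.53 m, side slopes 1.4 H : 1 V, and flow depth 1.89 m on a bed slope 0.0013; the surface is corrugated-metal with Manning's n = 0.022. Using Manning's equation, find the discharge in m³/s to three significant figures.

A = (b + z·y)·y = (3.53 + 1.4×1.89)×1.89 = 11.67 m²
P = b + 2y√(1+z²) = 3.53 + 2×1.89×√(1+1.4²) = 10.03 m
R = A/P = 11.67/10.03 = 1.163 m
Q = (1/n)·A·R^(2/3)·S^(1/2) = (1/0.022) × 11.67 × 1.163^(2/3) × 0.0013^(1/2) = 21.16 m³/s

21.2 m³/s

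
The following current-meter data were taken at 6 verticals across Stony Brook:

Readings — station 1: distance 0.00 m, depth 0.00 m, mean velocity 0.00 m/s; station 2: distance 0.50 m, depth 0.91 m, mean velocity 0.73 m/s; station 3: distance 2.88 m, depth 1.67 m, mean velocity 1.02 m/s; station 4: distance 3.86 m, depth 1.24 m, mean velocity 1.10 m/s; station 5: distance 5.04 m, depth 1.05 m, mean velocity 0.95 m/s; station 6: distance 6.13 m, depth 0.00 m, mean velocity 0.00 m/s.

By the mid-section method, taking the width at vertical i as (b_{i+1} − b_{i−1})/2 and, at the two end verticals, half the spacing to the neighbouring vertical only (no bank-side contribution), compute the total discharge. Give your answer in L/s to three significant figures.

w_2 = (2.88 − 0.00)/2 = 1.44 m; q_2 = 0.73 × 0.91 × 1.44 = 0.9566 m³/s
w_3 = (3.86 − 0.50)/2 = 1.68 m; q_3 = 1.02 × 1.67 × 1.68 = 2.862 m³/s
w_4 = (5.04 − 2.88)/2 = 1.08 m; q_4 = 1.10 × 1.24 × 1.08 = 1.473 m³/s
w_5 = (6.13 − 3.86)/2 = 1.135 m; q_5 = 0.95 × 1.05 × 1.135 = 1.132 m³/s
Stations 1, 6 contribute zero (depth or velocity is 0).
Q = Σ qᵢ = 6.424 m³/s
= 6.424 × 1000 = 6424 L/s

6420 L/s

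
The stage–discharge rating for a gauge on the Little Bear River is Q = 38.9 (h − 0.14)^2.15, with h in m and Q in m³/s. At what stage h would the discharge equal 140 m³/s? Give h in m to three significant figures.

1.95 m

h − h₀ = (Q/C)^(1/b) = (140/38.9)^(1/2.15) = 1.814 m
h = 0.14 + 1.814 = 1.954 m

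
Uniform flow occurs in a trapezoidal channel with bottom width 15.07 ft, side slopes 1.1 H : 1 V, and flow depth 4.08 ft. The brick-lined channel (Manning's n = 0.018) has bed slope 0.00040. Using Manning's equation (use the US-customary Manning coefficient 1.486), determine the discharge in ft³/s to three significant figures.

A = (b + z·y)·y = (15.07 + 1.1×4.08)×4.08 = 79.80 ft²
P = b + 2y√(1+z²) = 15.07 + 2×4.08×√(1+1.1²) = 27.20 ft
R = A/P = 79.80/27.20 = 2.934 ft
Q = (1.486/n)·A·R^(2/3)·S^(1/2) = (1.486/0.018) × 79.80 × 2.934^(2/3) × 0.00040^(1/2) = 270.0 ft³/s

270 ft³/s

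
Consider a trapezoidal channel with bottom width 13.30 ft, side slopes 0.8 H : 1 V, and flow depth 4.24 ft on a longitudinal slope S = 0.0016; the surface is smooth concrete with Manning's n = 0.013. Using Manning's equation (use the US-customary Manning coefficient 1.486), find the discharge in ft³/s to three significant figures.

A = (b + z·y)·y = (13.30 + 0.8×4.24)×4.24 = 70.77 ft²
P = b + 2y√(1+z²) = 13.30 + 2×4.24×√(1+0.8²) = 24.16 ft
R = A/P = 70.77/24.16 = 2.929 ft
Q = (1.486/n)·A·R^(2/3)·S^(1/2) = (1.486/0.013) × 70.77 × 2.929^(2/3) × 0.0016^(1/2) = 662.5 ft³/s

663 ft³/s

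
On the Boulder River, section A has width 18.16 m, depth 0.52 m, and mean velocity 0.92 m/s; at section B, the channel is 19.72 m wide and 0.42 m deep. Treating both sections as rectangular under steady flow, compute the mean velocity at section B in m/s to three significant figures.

1.05 m/s

Q = A₁V₁ = (18.16×0.52) × 0.92 = 8.688 m³/s
A₂ = 19.72 × 0.42 = 8.282 m²
V₂ = Q/A₂ = 8.688/8.282 = 1.049 m/s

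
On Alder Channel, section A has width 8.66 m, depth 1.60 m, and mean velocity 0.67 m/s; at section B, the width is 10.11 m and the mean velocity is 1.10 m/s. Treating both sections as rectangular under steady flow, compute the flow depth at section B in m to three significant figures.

Q = A₁V₁ = (8.66×1.60) × 0.67 = 9.284 m³/s
d₂ = Q/(b₂ V₂) = 9.284/(10.11×1.10) = 0.8348 m

0.835 m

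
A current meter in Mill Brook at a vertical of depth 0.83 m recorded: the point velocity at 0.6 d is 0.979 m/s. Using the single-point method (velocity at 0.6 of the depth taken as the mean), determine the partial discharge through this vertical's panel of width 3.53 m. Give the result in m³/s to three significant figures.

2.87 m³/s

v̄ = v₀.₆ = 0.979 m/s
q = v̄ × d × w = 0.9790 × 0.83 × 3.53 = 2.868 m³/s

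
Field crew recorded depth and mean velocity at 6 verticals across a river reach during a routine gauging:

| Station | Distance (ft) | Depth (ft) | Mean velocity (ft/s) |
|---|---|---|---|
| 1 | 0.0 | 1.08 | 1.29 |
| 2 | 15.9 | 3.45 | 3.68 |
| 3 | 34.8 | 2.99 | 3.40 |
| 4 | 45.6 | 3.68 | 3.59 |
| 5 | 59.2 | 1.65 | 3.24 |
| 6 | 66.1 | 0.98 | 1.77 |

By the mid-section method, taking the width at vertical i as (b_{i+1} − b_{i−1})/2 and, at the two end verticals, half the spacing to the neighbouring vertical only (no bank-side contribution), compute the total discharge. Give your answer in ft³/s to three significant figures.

w_1 = (15.9 − 0.0)/2 = 7.95 ft; q_1 = 1.29 × 1.08 × 7.95 = 11.08 ft³/s
w_2 = (34.8 − 0.0)/2 = 17.4 ft; q_2 = 3.68 × 3.45 × 17.4 = 220.9 ft³/s
w_3 = (45.6 − 15.9)/2 = 14.85 ft; q_3 = 3.40 × 2.99 × 14.85 = 151.0 ft³/s
w_4 = (59.2 − 34.8)/2 = 12.2 ft; q_4 = 3.59 × 3.68 × 12.2 = 161.2 ft³/s
w_5 = (66.1 − 45.6)/2 = 10.25 ft; q_5 = 3.24 × 1.65 × 10.25 = 54.80 ft³/s
w_6 = (66.1 − 59.2)/2 = 3.45 ft; q_6 = 1.77 × 0.98 × 3.45 = 5.984 ft³/s
Q = Σ qᵢ = 604.9 ft³/s

605 ft³/s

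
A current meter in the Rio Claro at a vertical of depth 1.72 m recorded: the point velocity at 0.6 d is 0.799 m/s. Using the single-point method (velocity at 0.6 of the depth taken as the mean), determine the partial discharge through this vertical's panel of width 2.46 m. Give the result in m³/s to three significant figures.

v̄ = v₀.₆ = 0.799 m/s
q = v̄ × d × w = 0.7990 × 1.72 × 2.46 = 3.381 m³/s

3.38 m³/s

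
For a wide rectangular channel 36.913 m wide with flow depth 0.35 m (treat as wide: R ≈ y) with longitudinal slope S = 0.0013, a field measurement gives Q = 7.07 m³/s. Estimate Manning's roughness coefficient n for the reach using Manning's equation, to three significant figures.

A = b·y = 36.913 × 0.35 = 12.92 m²
Wide channel: R ≈ y = 0.35 m
n = (1/Q)·A·R^(2/3)·S^(1/2) = (1/7.07) × 12.92 × 0.4966 × 0.03606 = 0.03272

0.0327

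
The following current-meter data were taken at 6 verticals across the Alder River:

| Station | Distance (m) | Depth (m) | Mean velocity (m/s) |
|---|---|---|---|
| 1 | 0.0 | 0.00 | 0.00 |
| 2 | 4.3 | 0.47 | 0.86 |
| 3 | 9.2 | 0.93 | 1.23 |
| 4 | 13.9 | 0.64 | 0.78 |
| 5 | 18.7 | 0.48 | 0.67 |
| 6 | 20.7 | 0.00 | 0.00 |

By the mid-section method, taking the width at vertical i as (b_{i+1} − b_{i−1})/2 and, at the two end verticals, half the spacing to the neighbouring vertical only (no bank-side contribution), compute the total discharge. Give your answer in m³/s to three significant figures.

10.8 m³/s

w_2 = (9.2 − 0.0)/2 = 4.6 m; q_2 = 0.86 × 0.47 × 4.6 = 1.859 m³/s
w_3 = (13.9 − 4.3)/2 = 4.8 m; q_3 = 1.23 × 0.93 × 4.8 = 5.491 m³/s
w_4 = (18.7 − 9.2)/2 = 4.75 m; q_4 = 0.78 × 0.64 × 4.75 = 2.371 m³/s
w_5 = (20.7 − 13.9)/2 = 3.4 m; q_5 = 0.67 × 0.48 × 3.4 = 1.093 m³/s
Stations 1, 6 contribute zero (depth or velocity is 0).
Q = Σ qᵢ = 10.81 m³/s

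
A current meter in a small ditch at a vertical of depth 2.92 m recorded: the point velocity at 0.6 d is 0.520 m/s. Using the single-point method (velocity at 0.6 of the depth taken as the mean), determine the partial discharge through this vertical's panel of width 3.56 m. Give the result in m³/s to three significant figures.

v̄ = v₀.₆ = 0.520 m/s
q = v̄ × d × w = 0.5200 × 2.92 × 3.56 = 5.406 m³/s

5.41 m³/s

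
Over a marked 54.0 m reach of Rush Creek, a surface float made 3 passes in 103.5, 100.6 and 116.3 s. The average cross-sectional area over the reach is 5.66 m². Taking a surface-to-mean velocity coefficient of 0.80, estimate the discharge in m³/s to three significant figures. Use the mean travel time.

t̄ = (103.5 + 100.6 + 116.3) / 3 = 106.8 s
v_surface = L / t̄ = 54.0 / 106.8 = 0.5056 m/s
v_mean = 0.80 × 0.5056 = 0.4045 m/s
Q = A × v_mean = 5.66 × 0.4045 = 2.289 m³/s

2.29 m³/s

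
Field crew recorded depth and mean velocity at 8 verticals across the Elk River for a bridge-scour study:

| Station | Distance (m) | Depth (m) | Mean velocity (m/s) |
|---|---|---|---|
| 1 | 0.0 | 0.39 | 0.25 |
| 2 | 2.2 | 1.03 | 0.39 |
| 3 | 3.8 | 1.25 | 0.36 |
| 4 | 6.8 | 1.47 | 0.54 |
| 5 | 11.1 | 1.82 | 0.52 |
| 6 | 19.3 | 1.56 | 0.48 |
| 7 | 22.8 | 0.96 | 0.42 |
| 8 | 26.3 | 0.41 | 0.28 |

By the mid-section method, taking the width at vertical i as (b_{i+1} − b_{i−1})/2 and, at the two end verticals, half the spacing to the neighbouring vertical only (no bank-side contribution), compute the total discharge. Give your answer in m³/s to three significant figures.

w_1 = (2.2 − 0.0)/2 = 1.1 m; q_1 = 0.25 × 0.39 × 1.1 = 0.1073 m³/s
w_2 = (3.8 − 0.0)/2 = 1.9 m; q_2 = 0.39 × 1.03 × 1.9 = 0.7632 m³/s
w_3 = (6.8 − 2.2)/2 = 2.3 m; q_3 = 0.36 × 1.25 × 2.3 = 1.035 m³/s
w_4 = (11.1 − 3.8)/2 = 3.65 m; q_4 = 0.54 × 1.47 × 3.65 = 2.897 m³/s
w_5 = (19.3 − 6.8)/2 = 6.25 m; q_5 = 0.52 × 1.82 × 6.25 = 5.915 m³/s
w_6 = (22.8 − 11.1)/2 = 5.85 m; q_6 = 0.48 × 1.56 × 5.85 = 4.380 m³/s
w_7 = (26.3 − 19.3)/2 = 3.5 m; q_7 = 0.42 × 0.96 × 3.5 = 1.411 m³/s
w_8 = (26.3 − 22.8)/2 = 1.75 m; q_8 = 0.28 × 0.41 × 1.75 = 0.2009 m³/s
Q = Σ qᵢ = 16.71 m³/s

16.7 m³/s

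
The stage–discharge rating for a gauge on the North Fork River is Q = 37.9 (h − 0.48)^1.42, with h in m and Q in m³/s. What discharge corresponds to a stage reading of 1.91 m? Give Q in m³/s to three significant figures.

63.0 m³/s

Q = 37.9 × (1.91 − 0.48)^1.42 = 37.9 × 1.43^1.42 = 62.98 m³/s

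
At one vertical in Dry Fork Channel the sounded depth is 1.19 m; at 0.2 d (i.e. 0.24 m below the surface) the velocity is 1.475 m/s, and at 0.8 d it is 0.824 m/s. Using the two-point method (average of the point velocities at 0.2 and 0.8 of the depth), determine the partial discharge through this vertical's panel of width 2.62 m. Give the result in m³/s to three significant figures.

3.58 m³/s

v̄ = (1.475 + 0.824) / 2 = 1.150 m/s
q = v̄ × d × w = 1.150 × 1.19 × 2.62 = 3.584 m³/s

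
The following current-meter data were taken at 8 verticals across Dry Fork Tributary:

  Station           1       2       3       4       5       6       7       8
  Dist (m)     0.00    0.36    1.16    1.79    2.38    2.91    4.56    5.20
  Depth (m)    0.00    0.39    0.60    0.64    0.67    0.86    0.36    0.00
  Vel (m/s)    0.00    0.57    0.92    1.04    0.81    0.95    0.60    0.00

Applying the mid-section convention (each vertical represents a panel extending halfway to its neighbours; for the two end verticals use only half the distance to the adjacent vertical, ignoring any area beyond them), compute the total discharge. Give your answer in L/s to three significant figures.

2370 L/s

w_2 = (1.16 − 0.00)/2 = 0.58 m; q_2 = 0.57 × 0.39 × 0.58 = 0.1289 m³/s
w_3 = (1.79 − 0.36)/2 = 0.715 m; q_3 = 0.92 × 0.60 × 0.715 = 0.3947 m³/s
w_4 = (2.38 − 1.16)/2 = 0.61 m; q_4 = 1.04 × 0.64 × 0.61 = 0.4060 m³/s
w_5 = (2.91 − 1.79)/2 = 0.56 m; q_5 = 0.81 × 0.67 × 0.56 = 0.3039 m³/s
w_6 = (4.56 − 2.38)/2 = 1.09 m; q_6 = 0.95 × 0.86 × 1.09 = 0.8905 m³/s
w_7 = (5.20 − 2.91)/2 = 1.145 m; q_7 = 0.60 × 0.36 × 1.145 = 0.2473 m³/s
Stations 1, 8 contribute zero (depth or velocity is 0).
Q = Σ qᵢ = 2.371 m³/s
= 2.371 × 1000 = 2371 L/s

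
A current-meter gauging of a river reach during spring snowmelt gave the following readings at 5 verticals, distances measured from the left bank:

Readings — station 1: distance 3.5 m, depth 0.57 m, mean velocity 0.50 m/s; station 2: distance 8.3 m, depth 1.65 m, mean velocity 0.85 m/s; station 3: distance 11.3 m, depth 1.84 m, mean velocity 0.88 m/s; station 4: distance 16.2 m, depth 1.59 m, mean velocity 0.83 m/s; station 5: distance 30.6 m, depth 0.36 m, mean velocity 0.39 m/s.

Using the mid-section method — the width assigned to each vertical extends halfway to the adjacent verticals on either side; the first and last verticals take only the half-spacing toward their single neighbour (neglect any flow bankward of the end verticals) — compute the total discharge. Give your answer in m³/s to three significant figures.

w_1 = (8.3 − 3.5)/2 = 2.4 m; q_1 = 0.50 × 0.57 × 2.4 = 0.6840 m³/s
w_2 = (11.3 − 3.5)/2 = 3.9 m; q_2 = 0.85 × 1.65 × 3.9 = 5.470 m³/s
w_3 = (16.2 − 8.3)/2 = 3.95 m; q_3 = 0.88 × 1.84 × 3.95 = 6.396 m³/s
w_4 = (30.6 − 11.3)/2 = 9.65 m; q_4 = 0.83 × 1.59 × 9.65 = 12.74 m³/s
w_5 = (30.6 − 16.2)/2 = 7.2 m; q_5 = 0.39 × 0.36 × 7.2 = 1.011 m³/s
Q = Σ qᵢ = 26.30 m³/s

26.3 m³/s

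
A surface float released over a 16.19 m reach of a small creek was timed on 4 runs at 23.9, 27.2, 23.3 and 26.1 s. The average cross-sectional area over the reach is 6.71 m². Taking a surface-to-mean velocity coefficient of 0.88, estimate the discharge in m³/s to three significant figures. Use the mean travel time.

t̄ = (23.9 + 27.2 + 23.3 + 26.1) / 4 = 25.125 s
v_surface = L / t̄ = 16.19 / 25.125 = 0.6444 m/s
v_mean = 0.88 × 0.6444 = 0.5671 m/s
Q = A × v_mean = 6.71 × 0.5671 = 3.805 m³/s

3.80 m³/s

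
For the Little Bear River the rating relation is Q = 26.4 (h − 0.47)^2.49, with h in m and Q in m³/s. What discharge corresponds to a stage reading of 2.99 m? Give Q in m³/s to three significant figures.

Q = 26.4 × (2.99 − 0.47)^2.49 = 26.4 × 2.52^2.49 = 263.7 m³/s

264 m³/s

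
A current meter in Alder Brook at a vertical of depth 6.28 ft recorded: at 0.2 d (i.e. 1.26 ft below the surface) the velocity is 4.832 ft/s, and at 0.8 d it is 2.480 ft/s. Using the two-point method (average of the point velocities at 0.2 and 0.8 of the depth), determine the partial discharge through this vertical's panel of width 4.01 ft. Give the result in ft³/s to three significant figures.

92.1 ft³/s

v̄ = (4.832 + 2.480) / 2 = 3.656 ft/s
q = v̄ × d × w = 3.656 × 6.28 × 4.01 = 92.07 ft³/s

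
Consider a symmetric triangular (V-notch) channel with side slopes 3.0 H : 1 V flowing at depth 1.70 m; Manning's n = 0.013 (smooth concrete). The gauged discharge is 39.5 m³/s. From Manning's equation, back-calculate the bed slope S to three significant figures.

0.00467

A = z·y² = 3.0×1.70² = 8.670 m²
P = 2y√(1+z²) = 2×1.70×√(1+3.0²) = 10.75 m
R = A/P = 8.670/10.75 = 0.8064 m
S = (Q·n / (1·A·R^(2/3)))² = (39.5×0.013 / (1×8.670×0.8664))² = 0.004674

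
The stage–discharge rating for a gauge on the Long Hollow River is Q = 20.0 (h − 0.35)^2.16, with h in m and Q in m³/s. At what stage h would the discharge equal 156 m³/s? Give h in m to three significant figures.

h − h₀ = (Q/C)^(1/b) = (156/20.0)^(1/2.16) = 2.588 m
h = 0.35 + 2.588 = 2.938 m

2.94 m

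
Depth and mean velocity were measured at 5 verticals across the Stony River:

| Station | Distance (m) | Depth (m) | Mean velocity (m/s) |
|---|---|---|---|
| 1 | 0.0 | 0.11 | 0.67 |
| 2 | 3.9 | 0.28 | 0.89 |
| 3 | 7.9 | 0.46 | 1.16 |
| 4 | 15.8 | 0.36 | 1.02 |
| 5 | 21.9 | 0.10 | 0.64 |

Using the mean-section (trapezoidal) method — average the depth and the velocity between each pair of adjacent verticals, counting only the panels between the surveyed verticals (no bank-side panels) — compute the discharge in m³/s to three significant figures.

Panel 1-2: Δb = 3.9 m, d̄ = (0.11+0.28)/2 = 0.195, v̄ = (0.67+0.89)/2 = 0.78 → q = 3.9×0.195×0.78 = 0.5932 m³/s
Panel 2-3: Δb = 4 m, d̄ = (0.28+0.46)/2 = 0.37, v̄ = (0.89+1.16)/2 = 1.025 → q = 4×0.37×1.025 = 1.517 m³/s
Panel 3-4: Δb = 7.9 m, d̄ = (0.46+0.36)/2 = 0.41, v̄ = (1.16+1.02)/2 = 1.09 → q = 7.9×0.41×1.09 = 3.531 m³/s
Panel 4-5: Δb = 6.1 m, d̄ = (0.36+0.10)/2 = 0.23, v̄ = (1.02+0.64)/2 = 0.83 → q = 6.1×0.23×0.83 = 1.164 m³/s
Q = Σ q = 6.805 m³/s

6.81 m³/s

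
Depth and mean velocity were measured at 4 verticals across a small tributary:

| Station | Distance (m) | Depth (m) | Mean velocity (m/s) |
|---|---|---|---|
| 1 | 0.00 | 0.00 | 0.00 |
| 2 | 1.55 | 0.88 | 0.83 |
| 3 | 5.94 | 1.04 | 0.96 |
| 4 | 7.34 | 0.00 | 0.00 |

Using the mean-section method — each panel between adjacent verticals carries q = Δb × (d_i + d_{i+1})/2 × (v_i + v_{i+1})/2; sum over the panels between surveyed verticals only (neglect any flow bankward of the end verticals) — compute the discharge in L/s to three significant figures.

Panel 1-2: Δb = 1.55 m, d̄ = (0.00+0.88)/2 = 0.44, v̄ = (0.00+0.83)/2 = 0.415 → q = 1.55×0.44×0.415 = 0.2830 m³/s
Panel 2-3: Δb = 4.39 m, d̄ = (0.88+1.04)/2 = 0.96, v̄ = (0.83+0.96)/2 = 0.895 → q = 4.39×0.96×0.895 = 3.772 m³/s
Panel 3-4: Δb = 1.4 m, d̄ = (1.04+0.00)/2 = 0.52, v̄ = (0.96+0.00)/2 = 0.48 → q = 1.4×0.52×0.48 = 0.3494 m³/s
Q = Σ q = 4.404 m³/s
= 4.404 × 1000 = 4404 L/s

4400 L/s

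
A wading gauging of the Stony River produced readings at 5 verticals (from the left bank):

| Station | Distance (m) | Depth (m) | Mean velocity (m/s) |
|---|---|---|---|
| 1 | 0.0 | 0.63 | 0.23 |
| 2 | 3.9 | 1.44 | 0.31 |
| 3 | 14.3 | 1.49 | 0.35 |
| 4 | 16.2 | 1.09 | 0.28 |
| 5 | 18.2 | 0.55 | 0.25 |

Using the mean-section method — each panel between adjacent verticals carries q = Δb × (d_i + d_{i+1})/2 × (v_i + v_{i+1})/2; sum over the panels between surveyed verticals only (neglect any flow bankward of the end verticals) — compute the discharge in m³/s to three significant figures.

Panel 1-2: Δb = 3.9 m, d̄ = (0.63+1.44)/2 = 1.035, v̄ = (0.23+0.31)/2 = 0.27 → q = 3.9×1.035×0.27 = 1.090 m³/s
Panel 2-3: Δb = 10.4 m, d̄ = (1.44+1.49)/2 = 1.465, v̄ = (0.31+0.35)/2 = 0.33 → q = 10.4×1.465×0.33 = 5.028 m³/s
Panel 3-4: Δb = 1.9 m, d̄ = (1.49+1.09)/2 = 1.29, v̄ = (0.35+0.28)/2 = 0.315 → q = 1.9×1.29×0.315 = 0.7721 m³/s
Panel 4-5: Δb = 2 m, d̄ = (1.09+0.55)/2 = 0.82, v̄ = (0.28+0.25)/2 = 0.265 → q = 2×0.82×0.265 = 0.4346 m³/s
Q = Σ q = 7.324 m³/s

7.32 m³/s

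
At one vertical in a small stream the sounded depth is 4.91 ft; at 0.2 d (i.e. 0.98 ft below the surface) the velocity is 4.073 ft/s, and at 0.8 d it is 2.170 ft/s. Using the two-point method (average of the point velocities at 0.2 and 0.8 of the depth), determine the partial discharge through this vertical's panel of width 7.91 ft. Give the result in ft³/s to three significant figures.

v̄ = (4.073 + 2.170) / 2 = 3.122 ft/s
q = v̄ × d × w = 3.122 × 4.91 × 7.91 = 121.2 ft³/s

121 ft³/s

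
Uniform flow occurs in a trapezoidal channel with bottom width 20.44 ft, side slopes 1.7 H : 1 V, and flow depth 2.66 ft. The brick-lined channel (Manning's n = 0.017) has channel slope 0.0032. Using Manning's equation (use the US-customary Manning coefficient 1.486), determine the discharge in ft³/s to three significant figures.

A = (b + z·y)·y = (20.44 + 1.7×2.66)×2.66 = 66.40 ft²
P = b + 2y√(1+z²) = 20.44 + 2×2.66×√(1+1.7²) = 30.93 ft
R = A/P = 66.40/30.93 = 2.147 ft
Q = (1.486/n)·A·R^(2/3)·S^(1/2) = (1.486/0.017) × 66.40 × 2.147^(2/3) × 0.0032^(1/2) = 546.3 ft³/s

546 ft³/s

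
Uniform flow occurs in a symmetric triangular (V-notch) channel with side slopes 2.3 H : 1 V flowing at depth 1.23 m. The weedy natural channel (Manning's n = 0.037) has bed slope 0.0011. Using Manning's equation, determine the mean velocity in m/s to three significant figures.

0.612 m/s

A = z·y² = 2.3×1.23² = 3.480 m²
P = 2y√(1+z²) = 2×1.23×√(1+2.3²) = 6.170 m
R = A/P = 3.480/6.170 = 0.5640 m
Q = (1/n)·A·R^(2/3)·S^(1/2) = (1/0.037) × 3.480 × 0.5640^(2/3) × 0.0011^(1/2) = 2.129 m³/s
V = Q/A = 2.129/3.480 = 0.6119 m/s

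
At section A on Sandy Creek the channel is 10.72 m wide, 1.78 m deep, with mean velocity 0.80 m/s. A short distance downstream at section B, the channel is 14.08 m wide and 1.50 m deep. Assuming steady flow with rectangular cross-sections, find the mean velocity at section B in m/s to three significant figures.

0.723 m/s

Q = A₁V₁ = (10.72×1.78) × 0.80 = 15.27 m³/s
A₂ = 14.08 × 1.50 = 21.12 m²
V₂ = Q/A₂ = 15.27/21.12 = 0.7228 m/s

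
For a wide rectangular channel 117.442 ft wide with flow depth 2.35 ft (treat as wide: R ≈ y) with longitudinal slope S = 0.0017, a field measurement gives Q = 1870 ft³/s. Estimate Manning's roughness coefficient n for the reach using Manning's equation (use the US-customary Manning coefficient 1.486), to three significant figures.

0.0160

A = b·y = 117.442 × 2.35 = 276.0 ft²
Wide channel: R ≈ y = 2.35 ft
n = (1.486/Q)·A·R^(2/3)·S^(1/2) = (1.486/1870) × 276.0 × 1.768 × 0.04123 = 0.01598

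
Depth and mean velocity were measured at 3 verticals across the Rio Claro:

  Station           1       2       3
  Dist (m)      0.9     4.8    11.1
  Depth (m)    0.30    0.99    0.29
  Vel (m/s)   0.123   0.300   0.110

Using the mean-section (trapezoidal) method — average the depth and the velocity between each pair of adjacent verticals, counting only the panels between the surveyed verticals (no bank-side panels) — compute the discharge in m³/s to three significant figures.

1.36 m³/s

Panel 1-2: Δb = 3.9 m, d̄ = (0.30+0.99)/2 = 0.645, v̄ = (0.123+0.300)/2 = 0.2115 → q = 3.9×0.645×0.2115 = 0.5320 m³/s
Panel 2-3: Δb = 6.3 m, d̄ = (0.99+0.29)/2 = 0.64, v̄ = (0.300+0.110)/2 = 0.205 → q = 6.3×0.64×0.205 = 0.8266 m³/s
Q = Σ q = 1.359 m³/s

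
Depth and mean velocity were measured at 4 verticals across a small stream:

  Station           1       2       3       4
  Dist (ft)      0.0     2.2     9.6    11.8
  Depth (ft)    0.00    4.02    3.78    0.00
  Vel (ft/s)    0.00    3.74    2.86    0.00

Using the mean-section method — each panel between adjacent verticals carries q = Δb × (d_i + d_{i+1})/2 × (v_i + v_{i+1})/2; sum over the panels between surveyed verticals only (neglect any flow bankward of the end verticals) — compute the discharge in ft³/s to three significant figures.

109 ft³/s

Panel 1-2: Δb = 2.2 ft, d̄ = (0.00+4.02)/2 = 2.01, v̄ = (0.00+3.74)/2 = 1.87 → q = 2.2×2.01×1.87 = 8.269 ft³/s
Panel 2-3: Δb = 7.4 ft, d̄ = (4.02+3.78)/2 = 3.9, v̄ = (3.74+2.86)/2 = 3.3 → q = 7.4×3.9×3.3 = 95.24 ft³/s
Panel 3-4: Δb = 2.2 ft, d̄ = (3.78+0.00)/2 = 1.89, v̄ = (2.86+0.00)/2 = 1.43 → q = 2.2×1.89×1.43 = 5.946 ft³/s
Q = Σ q = 109.5 ft³/s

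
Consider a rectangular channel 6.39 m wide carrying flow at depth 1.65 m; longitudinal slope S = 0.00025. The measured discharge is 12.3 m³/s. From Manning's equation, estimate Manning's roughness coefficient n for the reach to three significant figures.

0.0143

A = b·y = 6.39 × 1.65 = 10.54 m²
P = b + 2y = 6.39 + 2×1.65 = 9.690 m
R = A/P = 10.54/9.690 = 1.088 m
n = (1/Q)·A·R^(2/3)·S^(1/2) = (1/12.3) × 10.54 × 1.058 × 0.01581 = 0.01434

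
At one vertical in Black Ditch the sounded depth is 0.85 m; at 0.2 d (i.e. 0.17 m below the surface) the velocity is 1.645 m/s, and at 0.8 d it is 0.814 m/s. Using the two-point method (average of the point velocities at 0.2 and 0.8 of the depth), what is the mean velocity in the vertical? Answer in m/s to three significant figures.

1.23 m/s

v̄ = (1.645 + 0.814) / 2 = 1.230 m/s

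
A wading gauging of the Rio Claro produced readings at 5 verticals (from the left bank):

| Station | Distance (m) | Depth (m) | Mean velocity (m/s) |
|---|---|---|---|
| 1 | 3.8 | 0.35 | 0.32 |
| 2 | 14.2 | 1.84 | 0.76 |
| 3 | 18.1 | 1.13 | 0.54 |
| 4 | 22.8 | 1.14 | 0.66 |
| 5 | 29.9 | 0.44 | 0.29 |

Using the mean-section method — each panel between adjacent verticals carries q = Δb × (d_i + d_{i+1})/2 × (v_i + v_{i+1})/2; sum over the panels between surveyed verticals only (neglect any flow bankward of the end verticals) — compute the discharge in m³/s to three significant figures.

Panel 1-2: Δb = 10.4 m, d̄ = (0.35+1.84)/2 = 1.095, v̄ = (0.32+0.76)/2 = 0.54 → q = 10.4×1.095×0.54 = 6.150 m³/s
Panel 2-3: Δb = 3.9 m, d̄ = (1.84+1.13)/2 = 1.485, v̄ = (0.76+0.54)/2 = 0.65 → q = 3.9×1.485×0.65 = 3.764 m³/s
Panel 3-4: Δb = 4.7 m, d̄ = (1.13+1.14)/2 = 1.135, v̄ = (0.54+0.66)/2 = 0.6 → q = 4.7×1.135×0.6 = 3.201 m³/s
Panel 4-5: Δb = 7.1 m, d̄ = (1.14+0.44)/2 = 0.79, v̄ = (0.66+0.29)/2 = 0.475 → q = 7.1×0.79×0.475 = 2.664 m³/s
Q = Σ q = 15.78 m³/s

15.8 m³/s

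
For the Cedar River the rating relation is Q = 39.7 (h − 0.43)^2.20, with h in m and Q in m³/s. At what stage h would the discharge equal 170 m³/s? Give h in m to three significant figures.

2.37 m

h − h₀ = (Q/C)^(1/b) = (170/39.7)^(1/2.20) = 1.937 m
h = 0.43 + 1.937 = 2.367 m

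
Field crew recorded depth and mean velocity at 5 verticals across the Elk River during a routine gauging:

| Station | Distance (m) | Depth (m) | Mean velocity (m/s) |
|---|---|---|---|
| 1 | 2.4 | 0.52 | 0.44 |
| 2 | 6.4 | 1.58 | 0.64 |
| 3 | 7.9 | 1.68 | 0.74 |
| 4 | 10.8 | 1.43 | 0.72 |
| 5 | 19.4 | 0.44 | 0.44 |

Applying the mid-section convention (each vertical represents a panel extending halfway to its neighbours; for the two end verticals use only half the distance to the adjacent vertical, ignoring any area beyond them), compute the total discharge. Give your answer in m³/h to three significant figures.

w_1 = (6.4 − 2.4)/2 = 2 m; q_1 = 0.44 × 0.52 × 2 = 0.4576 m³/s
w_2 = (7.9 − 2.4)/2 = 2.75 m; q_2 = 0.64 × 1.58 × 2.75 = 2.781 m³/s
w_3 = (10.8 − 6.4)/2 = 2.2 m; q_3 = 0.74 × 1.68 × 2.2 = 2.735 m³/s
w_4 = (19.4 − 7.9)/2 = 5.75 m; q_4 = 0.72 × 1.43 × 5.75 = 5.920 m³/s
w_5 = (19.4 − 10.8)/2 = 4.3 m; q_5 = 0.44 × 0.44 × 4.3 = 0.8325 m³/s
Q = Σ qᵢ = 12.73 m³/s
= 12.73 × 3600 = 45810 m³/h

45800 m³/h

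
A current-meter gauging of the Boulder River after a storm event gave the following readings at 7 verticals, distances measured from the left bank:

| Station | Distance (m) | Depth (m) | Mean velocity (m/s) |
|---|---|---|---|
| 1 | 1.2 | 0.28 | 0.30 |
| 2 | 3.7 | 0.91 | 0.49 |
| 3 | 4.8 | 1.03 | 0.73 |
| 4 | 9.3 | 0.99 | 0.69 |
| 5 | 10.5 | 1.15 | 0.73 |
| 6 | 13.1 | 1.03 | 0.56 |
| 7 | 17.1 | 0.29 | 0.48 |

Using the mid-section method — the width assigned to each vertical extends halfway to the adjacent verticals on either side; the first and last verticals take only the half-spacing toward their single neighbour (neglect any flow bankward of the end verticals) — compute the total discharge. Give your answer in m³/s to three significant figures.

w_1 = (3.7 − 1.2)/2 = 1.25 m; q_1 = 0.30 × 0.28 × 1.25 = 0.1050 m³/s
w_2 = (4.8 − 1.2)/2 = 1.8 m; q_2 = 0.49 × 0.91 × 1.8 = 0.8026 m³/s
w_3 = (9.3 − 3.7)/2 = 2.8 m; q_3 = 0.73 × 1.03 × 2.8 = 2.105 m³/s
w_4 = (10.5 − 4.8)/2 = 2.85 m; q_4 = 0.69 × 0.99 × 2.85 = 1.947 m³/s
w_5 = (13.1 − 9.3)/2 = 1.9 m; q_5 = 0.73 × 1.15 × 1.9 = 1.595 m³/s
w_6 = (17.1 − 10.5)/2 = 3.3 m; q_6 = 0.56 × 1.03 × 3.3 = 1.903 m³/s
w_7 = (17.1 − 13.1)/2 = 2 m; q_7 = 0.48 × 0.29 × 2 = 0.2784 m³/s
Q = Σ qᵢ = 8.737 m³/s

8.74 m³/s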